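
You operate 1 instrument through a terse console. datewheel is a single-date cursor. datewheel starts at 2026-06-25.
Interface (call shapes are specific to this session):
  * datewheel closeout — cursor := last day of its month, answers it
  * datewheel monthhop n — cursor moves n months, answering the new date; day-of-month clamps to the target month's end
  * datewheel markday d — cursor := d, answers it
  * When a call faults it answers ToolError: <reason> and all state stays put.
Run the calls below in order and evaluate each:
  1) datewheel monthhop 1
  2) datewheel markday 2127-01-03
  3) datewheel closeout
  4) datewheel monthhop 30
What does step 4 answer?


Answer: 2129-07-31

Derivation:
~$ datewheel monthhop n='1'
= 2026-07-25
~$ datewheel markday d='2127-01-03'
= 2127-01-03
~$ datewheel closeout
= 2127-01-31
~$ datewheel monthhop n='30'
= 2129-07-31


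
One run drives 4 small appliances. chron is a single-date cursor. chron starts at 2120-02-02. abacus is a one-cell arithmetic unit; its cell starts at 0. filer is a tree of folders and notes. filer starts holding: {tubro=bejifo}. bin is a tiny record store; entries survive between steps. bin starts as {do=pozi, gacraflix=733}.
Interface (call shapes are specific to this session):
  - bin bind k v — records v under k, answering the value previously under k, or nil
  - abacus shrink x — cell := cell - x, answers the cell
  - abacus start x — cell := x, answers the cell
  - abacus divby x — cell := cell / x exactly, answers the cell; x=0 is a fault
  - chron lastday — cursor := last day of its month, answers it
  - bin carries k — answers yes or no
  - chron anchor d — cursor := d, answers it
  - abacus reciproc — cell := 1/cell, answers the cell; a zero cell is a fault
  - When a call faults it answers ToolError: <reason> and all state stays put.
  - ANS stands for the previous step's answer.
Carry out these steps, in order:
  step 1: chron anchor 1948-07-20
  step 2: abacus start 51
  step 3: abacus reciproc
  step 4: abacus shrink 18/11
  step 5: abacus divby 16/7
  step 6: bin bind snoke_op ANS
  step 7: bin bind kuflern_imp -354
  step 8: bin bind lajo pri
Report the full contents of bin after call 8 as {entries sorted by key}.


;; 1. chron anchor(1948-07-20) : 1948-07-20
;; 2. abacus start(51) : 51
;; 3. abacus reciproc() : 1/51
;; 4. abacus shrink(18/11) : -907/561
;; 5. abacus divby(16/7) : -6349/8976
;; 6. bin bind(snoke_op, ANS) : nil
;; 7. bin bind(kuflern_imp, -354) : nil
;; 8. bin bind(lajo, pri) : nil

Answer: {do=pozi, gacraflix=733, kuflern_imp=-354, lajo=pri, snoke_op=-6349/8976}


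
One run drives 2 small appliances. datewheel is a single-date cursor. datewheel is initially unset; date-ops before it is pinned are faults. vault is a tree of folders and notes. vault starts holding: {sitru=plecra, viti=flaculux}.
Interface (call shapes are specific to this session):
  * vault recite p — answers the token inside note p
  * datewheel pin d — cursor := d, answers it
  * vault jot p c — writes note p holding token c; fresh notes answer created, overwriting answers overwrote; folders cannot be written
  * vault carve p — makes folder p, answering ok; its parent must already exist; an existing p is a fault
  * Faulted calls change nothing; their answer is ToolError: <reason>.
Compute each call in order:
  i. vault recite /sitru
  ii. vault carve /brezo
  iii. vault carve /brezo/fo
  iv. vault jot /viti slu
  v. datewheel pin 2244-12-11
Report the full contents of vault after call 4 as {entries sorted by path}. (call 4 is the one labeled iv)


Answer: {brezo/, brezo/fo/, sitru=plecra, viti=slu}

Derivation:
;; 1. vault recite(p: /sitru) : plecra
;; 2. vault carve(p: /brezo) : ok
;; 3. vault carve(p: /brezo/fo) : ok
;; 4. vault jot(p: /viti, c: slu) : overwrote
;; 5. datewheel pin(d: 2244-12-11) : 2244-12-11


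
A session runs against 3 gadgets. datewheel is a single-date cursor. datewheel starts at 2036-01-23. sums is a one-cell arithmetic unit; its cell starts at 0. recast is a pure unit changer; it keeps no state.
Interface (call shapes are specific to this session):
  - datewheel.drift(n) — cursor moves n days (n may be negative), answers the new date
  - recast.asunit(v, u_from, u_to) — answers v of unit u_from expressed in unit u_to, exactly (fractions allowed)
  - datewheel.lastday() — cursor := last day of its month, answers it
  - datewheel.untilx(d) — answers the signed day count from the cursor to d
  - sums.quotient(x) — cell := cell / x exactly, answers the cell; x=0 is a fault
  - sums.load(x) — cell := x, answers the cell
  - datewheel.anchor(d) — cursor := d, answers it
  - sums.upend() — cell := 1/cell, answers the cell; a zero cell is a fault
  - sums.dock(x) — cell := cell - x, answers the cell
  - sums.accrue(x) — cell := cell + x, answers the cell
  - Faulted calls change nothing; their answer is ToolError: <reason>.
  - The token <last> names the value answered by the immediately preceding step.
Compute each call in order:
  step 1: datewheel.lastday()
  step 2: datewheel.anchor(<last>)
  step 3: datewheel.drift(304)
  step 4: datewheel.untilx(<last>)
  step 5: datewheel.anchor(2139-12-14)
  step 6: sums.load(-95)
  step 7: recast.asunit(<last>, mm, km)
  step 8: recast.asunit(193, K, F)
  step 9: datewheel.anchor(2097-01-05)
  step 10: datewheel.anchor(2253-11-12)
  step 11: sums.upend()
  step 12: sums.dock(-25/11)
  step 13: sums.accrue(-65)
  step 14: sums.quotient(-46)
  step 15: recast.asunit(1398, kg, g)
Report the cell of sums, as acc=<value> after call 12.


Answer: acc=2364/1045

Derivation:
[in] datewheel.lastday
= 2036-01-31
[in] datewheel.anchor d→<last>
= 2036-01-31
[in] datewheel.drift n→304
= 2036-11-30
[in] datewheel.untilx d→<last>
= 0
[in] datewheel.anchor d→2139-12-14
= 2139-12-14
[in] sums.load x→-95
= -95
[in] recast.asunit v→<last> u_from→mm u_to→km
= -19/200000
[in] recast.asunit v→193 u_from→K u_to→F
= -11227/100
[in] datewheel.anchor d→2097-01-05
= 2097-01-05
[in] datewheel.anchor d→2253-11-12
= 2253-11-12
[in] sums.upend
= -1/95
[in] sums.dock x→-25/11
= 2364/1045
[in] sums.accrue x→-65
= -65561/1045
[in] sums.quotient x→-46
= 65561/48070
[in] recast.asunit v→1398 u_from→kg u_to→g
= 1398000


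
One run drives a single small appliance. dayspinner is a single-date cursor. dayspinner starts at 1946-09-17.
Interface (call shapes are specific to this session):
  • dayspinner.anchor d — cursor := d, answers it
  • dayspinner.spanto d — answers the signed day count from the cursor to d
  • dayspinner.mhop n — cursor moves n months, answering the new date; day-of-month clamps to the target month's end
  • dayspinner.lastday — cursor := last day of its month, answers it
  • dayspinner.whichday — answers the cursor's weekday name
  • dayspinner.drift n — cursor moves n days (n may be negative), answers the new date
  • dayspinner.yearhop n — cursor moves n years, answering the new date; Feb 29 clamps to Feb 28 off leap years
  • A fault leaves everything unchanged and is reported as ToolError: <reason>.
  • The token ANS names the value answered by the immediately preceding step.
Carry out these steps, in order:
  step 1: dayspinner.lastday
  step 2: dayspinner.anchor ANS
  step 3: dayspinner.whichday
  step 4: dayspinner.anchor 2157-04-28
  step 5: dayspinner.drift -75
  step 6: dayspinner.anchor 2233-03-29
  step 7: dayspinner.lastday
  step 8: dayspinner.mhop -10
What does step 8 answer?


-- dayspinner.lastday() ~> 1946-09-30
-- dayspinner.anchor(d=ANS) ~> 1946-09-30
-- dayspinner.whichday() ~> Monday
-- dayspinner.anchor(d=2157-04-28) ~> 2157-04-28
-- dayspinner.drift(n=-75) ~> 2157-02-12
-- dayspinner.anchor(d=2233-03-29) ~> 2233-03-29
-- dayspinner.lastday() ~> 2233-03-31
-- dayspinner.mhop(n=-10) ~> 2232-05-31

Answer: 2232-05-31


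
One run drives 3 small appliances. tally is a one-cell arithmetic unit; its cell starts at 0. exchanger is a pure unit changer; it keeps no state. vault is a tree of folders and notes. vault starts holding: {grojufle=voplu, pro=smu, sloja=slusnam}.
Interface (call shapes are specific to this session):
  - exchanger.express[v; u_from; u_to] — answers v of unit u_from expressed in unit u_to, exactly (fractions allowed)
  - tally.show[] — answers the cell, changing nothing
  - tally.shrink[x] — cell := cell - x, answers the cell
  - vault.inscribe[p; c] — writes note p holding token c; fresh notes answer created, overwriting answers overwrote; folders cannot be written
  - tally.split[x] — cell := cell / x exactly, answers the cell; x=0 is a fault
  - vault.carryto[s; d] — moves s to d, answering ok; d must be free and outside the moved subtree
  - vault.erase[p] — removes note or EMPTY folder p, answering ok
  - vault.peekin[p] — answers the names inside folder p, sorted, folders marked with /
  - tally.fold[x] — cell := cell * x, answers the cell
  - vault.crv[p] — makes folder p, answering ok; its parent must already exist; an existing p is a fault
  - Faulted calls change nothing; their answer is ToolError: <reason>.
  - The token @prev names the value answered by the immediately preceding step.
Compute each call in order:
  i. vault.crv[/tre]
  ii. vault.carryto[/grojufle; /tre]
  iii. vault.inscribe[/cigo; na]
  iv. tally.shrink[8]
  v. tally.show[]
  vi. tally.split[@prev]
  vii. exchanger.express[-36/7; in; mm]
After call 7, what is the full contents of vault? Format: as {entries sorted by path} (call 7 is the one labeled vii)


Answer: {cigo=na, grojufle=voplu, pro=smu, sloja=slusnam, tre/}

Derivation:
I invoke vault.crv(p: /tre), → ok.
I run vault.carryto(s: /grojufle, d: /tre), which returns ToolError: exists.
I invoke vault.inscribe(p: /cigo, c: na): created.
I run tally.shrink(x: 8), → -8.
Now I run tally.show, → -8.
Now I run tally.split(x: @prev): 1.
I run exchanger.express(v: -36/7, u_from: in, u_to: mm), and see -4572/35.


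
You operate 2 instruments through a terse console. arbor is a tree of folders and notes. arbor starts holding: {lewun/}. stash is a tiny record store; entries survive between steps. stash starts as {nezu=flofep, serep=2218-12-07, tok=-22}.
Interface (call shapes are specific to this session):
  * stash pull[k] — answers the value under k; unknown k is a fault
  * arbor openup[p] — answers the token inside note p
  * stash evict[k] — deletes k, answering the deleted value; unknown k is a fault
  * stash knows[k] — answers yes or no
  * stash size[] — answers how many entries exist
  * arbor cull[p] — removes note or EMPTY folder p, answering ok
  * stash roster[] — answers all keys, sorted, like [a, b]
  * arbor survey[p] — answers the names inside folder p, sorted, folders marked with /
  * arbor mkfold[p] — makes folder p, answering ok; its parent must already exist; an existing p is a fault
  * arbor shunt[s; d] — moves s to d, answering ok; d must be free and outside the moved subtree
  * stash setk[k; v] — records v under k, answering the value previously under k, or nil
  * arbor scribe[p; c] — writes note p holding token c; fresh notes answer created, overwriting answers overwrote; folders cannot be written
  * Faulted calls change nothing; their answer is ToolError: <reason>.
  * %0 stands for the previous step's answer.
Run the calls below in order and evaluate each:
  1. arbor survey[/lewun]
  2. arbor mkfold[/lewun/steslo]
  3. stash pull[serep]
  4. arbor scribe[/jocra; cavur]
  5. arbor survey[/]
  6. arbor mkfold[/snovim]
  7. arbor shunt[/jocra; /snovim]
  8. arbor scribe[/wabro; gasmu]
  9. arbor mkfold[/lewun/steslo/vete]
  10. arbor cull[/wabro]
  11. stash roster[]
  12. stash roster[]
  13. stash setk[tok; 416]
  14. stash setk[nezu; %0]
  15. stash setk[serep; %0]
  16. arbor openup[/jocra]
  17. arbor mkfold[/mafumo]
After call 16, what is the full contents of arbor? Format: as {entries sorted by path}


Answer: {jocra=cavur, lewun/, lewun/steslo/, lewun/steslo/vete/, snovim/}

Derivation:
-- 1. arbor survey(p='/lewun') == []
-- 2. arbor mkfold(p='/lewun/steslo') == ok
-- 3. stash pull(k='serep') == 2218-12-07
-- 4. arbor scribe(p='/jocra', c='cavur') == created
-- 5. arbor survey(p='/') == [jocra, lewun/]
-- 6. arbor mkfold(p='/snovim') == ok
-- 7. arbor shunt(s='/jocra', d='/snovim') == ToolError: exists
-- 8. arbor scribe(p='/wabro', c='gasmu') == created
-- 9. arbor mkfold(p='/lewun/steslo/vete') == ok
-- 10. arbor cull(p='/wabro') == ok
-- 11. stash roster() == [nezu, serep, tok]
-- 12. stash roster() == [nezu, serep, tok]
-- 13. stash setk(k='tok', v='416') == -22
-- 14. stash setk(k='nezu', v='%0') == flofep
-- 15. stash setk(k='serep', v='%0') == 2218-12-07
-- 16. arbor openup(p='/jocra') == cavur
-- 17. arbor mkfold(p='/mafumo') == ok


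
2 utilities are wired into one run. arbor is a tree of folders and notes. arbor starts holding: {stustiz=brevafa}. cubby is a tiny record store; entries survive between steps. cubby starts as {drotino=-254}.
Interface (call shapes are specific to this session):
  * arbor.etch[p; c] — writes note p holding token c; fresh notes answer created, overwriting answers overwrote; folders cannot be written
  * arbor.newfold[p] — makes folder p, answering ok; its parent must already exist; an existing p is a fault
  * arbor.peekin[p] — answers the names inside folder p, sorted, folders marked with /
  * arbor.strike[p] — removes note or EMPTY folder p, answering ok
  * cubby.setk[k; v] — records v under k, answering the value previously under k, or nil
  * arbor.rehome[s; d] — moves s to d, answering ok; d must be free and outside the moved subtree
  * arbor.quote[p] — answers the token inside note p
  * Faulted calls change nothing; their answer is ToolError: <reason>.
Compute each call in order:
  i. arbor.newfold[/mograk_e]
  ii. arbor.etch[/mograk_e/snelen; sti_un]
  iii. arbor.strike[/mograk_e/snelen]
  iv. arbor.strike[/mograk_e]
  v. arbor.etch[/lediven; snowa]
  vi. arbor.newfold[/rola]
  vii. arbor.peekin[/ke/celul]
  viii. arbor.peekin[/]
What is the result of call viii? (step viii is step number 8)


Answer: [lediven, rola/, stustiz]

Derivation:
;; 1. arbor.newfold(/mograk_e) -> ok
;; 2. arbor.etch(/mograk_e/snelen, sti_un) -> created
;; 3. arbor.strike(/mograk_e/snelen) -> ok
;; 4. arbor.strike(/mograk_e) -> ok
;; 5. arbor.etch(/lediven, snowa) -> created
;; 6. arbor.newfold(/rola) -> ok
;; 7. arbor.peekin(/ke/celul) -> ToolError: not found
;; 8. arbor.peekin(/) -> [lediven, rola/, stustiz]


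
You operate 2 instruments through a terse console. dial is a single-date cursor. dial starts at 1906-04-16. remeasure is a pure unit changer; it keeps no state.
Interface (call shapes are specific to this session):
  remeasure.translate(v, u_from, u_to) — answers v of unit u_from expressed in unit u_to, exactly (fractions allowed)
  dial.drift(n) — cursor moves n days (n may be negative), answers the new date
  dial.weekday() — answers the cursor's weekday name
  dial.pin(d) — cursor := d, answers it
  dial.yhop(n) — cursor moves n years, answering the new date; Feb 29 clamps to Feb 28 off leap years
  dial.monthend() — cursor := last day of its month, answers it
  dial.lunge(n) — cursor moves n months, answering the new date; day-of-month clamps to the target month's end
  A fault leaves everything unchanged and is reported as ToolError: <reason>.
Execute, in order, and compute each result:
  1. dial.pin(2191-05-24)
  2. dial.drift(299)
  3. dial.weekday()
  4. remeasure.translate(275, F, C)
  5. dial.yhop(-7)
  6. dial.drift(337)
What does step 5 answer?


Answer: 2185-03-18

Derivation:
Next I call dial.pin with d=2191-05-24, which returns 2191-05-24.
I run dial.drift with n=299, and see 2192-03-18.
I use dial.weekday(), and see Sunday.
Then remeasure.translate with v=275, u_from=F, u_to=C, and see 135.
I invoke dial.yhop with n=-7, and observe 2185-03-18.
Using dial.drift with n=337: 2186-02-18.


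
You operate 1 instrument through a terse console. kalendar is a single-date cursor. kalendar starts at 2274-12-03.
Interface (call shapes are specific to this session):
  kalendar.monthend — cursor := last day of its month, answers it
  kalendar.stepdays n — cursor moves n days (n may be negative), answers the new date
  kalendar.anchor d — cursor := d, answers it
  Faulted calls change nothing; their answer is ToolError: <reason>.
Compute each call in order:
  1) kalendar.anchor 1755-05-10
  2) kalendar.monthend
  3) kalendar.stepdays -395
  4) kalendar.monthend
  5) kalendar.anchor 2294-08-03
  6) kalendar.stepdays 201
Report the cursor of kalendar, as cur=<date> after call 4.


% kalendar.anchor d='1755-05-10'
  1755-05-10
% kalendar.monthend
  1755-05-31
% kalendar.stepdays n='-395'
  1754-05-01
% kalendar.monthend
  1754-05-31
% kalendar.anchor d='2294-08-03'
  2294-08-03
% kalendar.stepdays n='201'
  2295-02-20

Answer: cur=1754-05-31


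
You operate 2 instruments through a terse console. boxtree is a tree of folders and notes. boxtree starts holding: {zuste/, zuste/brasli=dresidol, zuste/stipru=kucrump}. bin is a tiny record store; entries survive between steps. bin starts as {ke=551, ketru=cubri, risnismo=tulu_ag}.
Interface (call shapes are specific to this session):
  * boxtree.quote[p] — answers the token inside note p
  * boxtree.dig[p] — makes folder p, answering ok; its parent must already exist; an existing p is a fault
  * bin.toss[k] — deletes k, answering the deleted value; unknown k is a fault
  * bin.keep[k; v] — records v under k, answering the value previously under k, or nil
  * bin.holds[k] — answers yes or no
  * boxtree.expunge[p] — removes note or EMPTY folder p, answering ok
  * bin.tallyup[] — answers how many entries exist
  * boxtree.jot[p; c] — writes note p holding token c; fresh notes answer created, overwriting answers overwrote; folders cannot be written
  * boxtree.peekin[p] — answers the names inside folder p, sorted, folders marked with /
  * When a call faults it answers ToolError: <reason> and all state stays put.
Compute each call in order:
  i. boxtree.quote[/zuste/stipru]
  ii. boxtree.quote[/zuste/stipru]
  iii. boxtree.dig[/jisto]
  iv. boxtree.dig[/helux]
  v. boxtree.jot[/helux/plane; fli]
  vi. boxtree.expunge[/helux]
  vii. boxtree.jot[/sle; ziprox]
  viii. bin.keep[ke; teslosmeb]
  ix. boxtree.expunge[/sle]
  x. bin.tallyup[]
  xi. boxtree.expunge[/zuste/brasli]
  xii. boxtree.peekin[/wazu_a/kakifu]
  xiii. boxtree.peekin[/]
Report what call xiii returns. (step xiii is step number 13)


==> quote(p=/zuste/stipru)
<== kucrump
==> quote(p=/zuste/stipru)
<== kucrump
==> dig(p=/jisto)
<== ok
==> dig(p=/helux)
<== ok
==> jot(p=/helux/plane, c=fli)
<== created
==> expunge(p=/helux)
<== ToolError: not empty
==> jot(p=/sle, c=ziprox)
<== created
==> keep(k=ke, v=teslosmeb)
<== 551
==> expunge(p=/sle)
<== ok
==> tallyup()
<== 3
==> expunge(p=/zuste/brasli)
<== ok
==> peekin(p=/wazu_a/kakifu)
<== ToolError: not found
==> peekin(p=/)
<== [helux/, jisto/, zuste/]

Answer: [helux/, jisto/, zuste/]


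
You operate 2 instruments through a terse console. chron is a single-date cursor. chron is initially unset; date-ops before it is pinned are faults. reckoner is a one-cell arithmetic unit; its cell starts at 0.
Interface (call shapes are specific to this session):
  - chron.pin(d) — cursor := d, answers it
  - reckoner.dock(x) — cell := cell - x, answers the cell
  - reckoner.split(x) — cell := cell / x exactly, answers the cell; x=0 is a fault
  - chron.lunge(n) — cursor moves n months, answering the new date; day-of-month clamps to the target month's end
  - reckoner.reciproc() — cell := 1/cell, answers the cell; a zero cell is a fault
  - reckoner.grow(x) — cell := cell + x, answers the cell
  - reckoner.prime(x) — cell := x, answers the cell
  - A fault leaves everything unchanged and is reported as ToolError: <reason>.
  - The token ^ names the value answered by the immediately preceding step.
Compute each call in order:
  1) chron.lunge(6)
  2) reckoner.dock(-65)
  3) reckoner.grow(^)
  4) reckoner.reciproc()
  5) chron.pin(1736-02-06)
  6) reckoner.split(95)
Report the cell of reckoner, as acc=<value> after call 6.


Answer: acc=1/12350

Derivation:
-> chron.lunge(6)
<- ToolError: no date set
-> reckoner.dock(-65)
<- 65
-> reckoner.grow(^)
<- 130
-> reckoner.reciproc()
<- 1/130
-> chron.pin(1736-02-06)
<- 1736-02-06
-> reckoner.split(95)
<- 1/12350


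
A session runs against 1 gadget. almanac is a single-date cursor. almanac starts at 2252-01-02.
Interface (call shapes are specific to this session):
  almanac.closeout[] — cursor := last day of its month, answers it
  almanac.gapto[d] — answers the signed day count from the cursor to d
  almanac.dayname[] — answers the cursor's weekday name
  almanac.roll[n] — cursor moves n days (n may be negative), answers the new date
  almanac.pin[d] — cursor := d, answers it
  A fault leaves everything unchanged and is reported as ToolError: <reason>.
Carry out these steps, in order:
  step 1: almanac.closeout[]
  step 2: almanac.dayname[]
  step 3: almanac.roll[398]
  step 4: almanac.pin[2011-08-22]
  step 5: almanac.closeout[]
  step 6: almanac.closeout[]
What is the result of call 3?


>> almanac.closeout()
<< 2252-01-31
>> almanac.dayname()
<< Saturday
>> almanac.roll(n=398)
<< 2253-03-04
>> almanac.pin(d=2011-08-22)
<< 2011-08-22
>> almanac.closeout()
<< 2011-08-31
>> almanac.closeout()
<< 2011-08-31

Answer: 2253-03-04


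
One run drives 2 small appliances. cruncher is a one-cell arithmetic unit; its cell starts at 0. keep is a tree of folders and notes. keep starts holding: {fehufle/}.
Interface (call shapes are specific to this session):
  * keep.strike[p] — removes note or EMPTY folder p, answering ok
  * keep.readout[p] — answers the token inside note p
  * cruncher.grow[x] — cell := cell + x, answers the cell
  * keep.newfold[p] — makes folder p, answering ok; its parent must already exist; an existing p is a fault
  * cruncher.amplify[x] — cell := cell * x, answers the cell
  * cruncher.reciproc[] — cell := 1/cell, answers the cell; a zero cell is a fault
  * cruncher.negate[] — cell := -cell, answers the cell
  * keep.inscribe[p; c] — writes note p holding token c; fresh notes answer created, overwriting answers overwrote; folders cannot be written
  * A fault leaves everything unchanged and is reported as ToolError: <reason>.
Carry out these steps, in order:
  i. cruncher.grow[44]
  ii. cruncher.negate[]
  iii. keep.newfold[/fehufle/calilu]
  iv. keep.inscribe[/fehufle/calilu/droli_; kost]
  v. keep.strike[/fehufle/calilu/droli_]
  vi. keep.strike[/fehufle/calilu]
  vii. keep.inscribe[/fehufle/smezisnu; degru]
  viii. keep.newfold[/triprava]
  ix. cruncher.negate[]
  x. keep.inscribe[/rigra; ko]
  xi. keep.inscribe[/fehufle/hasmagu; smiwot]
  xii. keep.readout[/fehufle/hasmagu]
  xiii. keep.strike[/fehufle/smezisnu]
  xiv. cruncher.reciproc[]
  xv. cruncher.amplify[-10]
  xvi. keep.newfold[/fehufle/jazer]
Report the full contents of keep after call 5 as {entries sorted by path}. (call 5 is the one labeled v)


Calling cruncher.grow passing 44, — result: 44.
I invoke cruncher.negate, and get -44.
Then keep.newfold passing /fehufle/calilu, → ok.
Invoking keep.inscribe passing /fehufle/calilu/droli_, kost, and observe created.
Using keep.strike passing /fehufle/calilu/droli_, → ok.
I try keep.strike passing /fehufle/calilu, — result: ok.
Invoking keep.inscribe passing /fehufle/smezisnu, degru, and get created.
Calling keep.newfold passing /triprava, which returns ok.
I run cruncher.negate, → 44.
I try keep.inscribe passing /rigra, ko, giving created.
Next I call keep.inscribe passing /fehufle/hasmagu, smiwot, which returns created.
Then keep.readout passing /fehufle/hasmagu, yielding smiwot.
I invoke keep.strike passing /fehufle/smezisnu, — result: ok.
I invoke cruncher.reciproc(), and get 1/44.
Using cruncher.amplify passing -10, yielding -5/22.
I try keep.newfold passing /fehufle/jazer, yielding ok.

Answer: {fehufle/, fehufle/calilu/}


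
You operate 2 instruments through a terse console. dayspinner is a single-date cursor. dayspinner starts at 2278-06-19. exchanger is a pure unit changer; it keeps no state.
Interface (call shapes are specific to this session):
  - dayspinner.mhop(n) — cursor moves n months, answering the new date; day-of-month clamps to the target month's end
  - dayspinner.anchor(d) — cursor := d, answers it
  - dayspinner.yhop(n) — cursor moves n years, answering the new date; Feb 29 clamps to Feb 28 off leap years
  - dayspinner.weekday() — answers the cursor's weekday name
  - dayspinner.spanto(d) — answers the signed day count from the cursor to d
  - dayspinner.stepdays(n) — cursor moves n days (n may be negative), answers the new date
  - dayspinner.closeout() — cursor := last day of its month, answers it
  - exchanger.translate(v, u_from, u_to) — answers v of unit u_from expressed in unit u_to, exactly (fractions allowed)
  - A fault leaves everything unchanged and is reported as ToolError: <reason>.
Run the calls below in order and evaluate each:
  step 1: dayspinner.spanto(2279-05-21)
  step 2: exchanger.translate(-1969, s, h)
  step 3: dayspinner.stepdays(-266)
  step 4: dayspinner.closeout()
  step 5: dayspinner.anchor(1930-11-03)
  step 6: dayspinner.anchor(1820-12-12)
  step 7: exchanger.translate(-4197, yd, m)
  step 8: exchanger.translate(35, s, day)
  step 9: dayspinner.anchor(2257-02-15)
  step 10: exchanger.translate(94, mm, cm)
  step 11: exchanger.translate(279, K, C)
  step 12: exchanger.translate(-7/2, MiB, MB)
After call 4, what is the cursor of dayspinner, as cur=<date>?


Step: dayspinner.spanto[d: 2279-05-21]
Result: 336
Step: exchanger.translate[v: -1969; u_from: s; u_to: h]
Result: -1969/3600
Step: dayspinner.stepdays[n: -266]
Result: 2277-09-26
Step: dayspinner.closeout[]
Result: 2277-09-30
Step: dayspinner.anchor[d: 1930-11-03]
Result: 1930-11-03
Step: dayspinner.anchor[d: 1820-12-12]
Result: 1820-12-12
Step: exchanger.translate[v: -4197; u_from: yd; u_to: m]
Result: -4797171/1250
Step: exchanger.translate[v: 35; u_from: s; u_to: day]
Result: 7/17280
Step: dayspinner.anchor[d: 2257-02-15]
Result: 2257-02-15
Step: exchanger.translate[v: 94; u_from: mm; u_to: cm]
Result: 47/5
Step: exchanger.translate[v: 279; u_from: K; u_to: C]
Result: 117/20
Step: exchanger.translate[v: -7/2; u_from: MiB; u_to: MB]
Result: -57344/15625

Answer: cur=2277-09-30


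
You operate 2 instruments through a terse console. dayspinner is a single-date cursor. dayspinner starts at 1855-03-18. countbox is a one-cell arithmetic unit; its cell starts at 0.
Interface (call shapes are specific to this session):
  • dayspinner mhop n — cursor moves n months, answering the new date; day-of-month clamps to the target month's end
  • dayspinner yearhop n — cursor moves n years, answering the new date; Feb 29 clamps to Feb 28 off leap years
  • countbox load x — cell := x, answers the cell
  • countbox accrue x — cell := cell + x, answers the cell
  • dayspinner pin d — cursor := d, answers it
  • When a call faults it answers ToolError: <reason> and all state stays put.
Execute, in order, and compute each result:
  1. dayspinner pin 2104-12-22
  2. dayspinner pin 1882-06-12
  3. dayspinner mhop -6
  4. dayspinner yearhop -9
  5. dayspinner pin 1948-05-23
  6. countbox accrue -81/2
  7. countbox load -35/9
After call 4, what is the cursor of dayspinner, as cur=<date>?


Answer: cur=1872-12-12

Derivation:
Step: dayspinner pin[d=2104-12-22]
Result: 2104-12-22
Step: dayspinner pin[d=1882-06-12]
Result: 1882-06-12
Step: dayspinner mhop[n=-6]
Result: 1881-12-12
Step: dayspinner yearhop[n=-9]
Result: 1872-12-12
Step: dayspinner pin[d=1948-05-23]
Result: 1948-05-23
Step: countbox accrue[x=-81/2]
Result: -81/2
Step: countbox load[x=-35/9]
Result: -35/9


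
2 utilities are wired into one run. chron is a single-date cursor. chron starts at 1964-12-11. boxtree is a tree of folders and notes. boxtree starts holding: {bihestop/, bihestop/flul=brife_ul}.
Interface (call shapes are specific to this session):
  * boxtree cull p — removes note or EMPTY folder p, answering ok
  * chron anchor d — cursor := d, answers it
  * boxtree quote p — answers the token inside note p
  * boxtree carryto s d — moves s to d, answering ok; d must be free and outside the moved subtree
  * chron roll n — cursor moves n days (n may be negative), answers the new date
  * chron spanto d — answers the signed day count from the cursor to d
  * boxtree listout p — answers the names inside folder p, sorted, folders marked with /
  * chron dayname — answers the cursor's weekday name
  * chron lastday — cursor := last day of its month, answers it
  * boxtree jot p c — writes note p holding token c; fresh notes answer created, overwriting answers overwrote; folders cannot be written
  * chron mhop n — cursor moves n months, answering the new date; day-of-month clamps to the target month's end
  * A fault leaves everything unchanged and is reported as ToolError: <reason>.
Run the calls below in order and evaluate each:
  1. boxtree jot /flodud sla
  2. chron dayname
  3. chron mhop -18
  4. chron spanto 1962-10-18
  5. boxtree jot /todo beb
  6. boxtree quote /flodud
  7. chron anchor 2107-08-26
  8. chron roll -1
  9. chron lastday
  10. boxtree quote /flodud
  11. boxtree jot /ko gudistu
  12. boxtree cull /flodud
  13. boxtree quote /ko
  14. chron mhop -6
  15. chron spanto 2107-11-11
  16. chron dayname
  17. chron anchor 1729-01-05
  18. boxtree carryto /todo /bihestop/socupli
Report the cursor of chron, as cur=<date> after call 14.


Answer: cur=2107-02-28

Derivation:
~$ boxtree jot p→/flodud c→sla
= created
~$ chron dayname
= Friday
~$ chron mhop n→-18
= 1963-06-11
~$ chron spanto d→1962-10-18
= -236
~$ boxtree jot p→/todo c→beb
= created
~$ boxtree quote p→/flodud
= sla
~$ chron anchor d→2107-08-26
= 2107-08-26
~$ chron roll n→-1
= 2107-08-25
~$ chron lastday
= 2107-08-31
~$ boxtree quote p→/flodud
= sla
~$ boxtree jot p→/ko c→gudistu
= created
~$ boxtree cull p→/flodud
= ok
~$ boxtree quote p→/ko
= gudistu
~$ chron mhop n→-6
= 2107-02-28
~$ chron spanto d→2107-11-11
= 256
~$ chron dayname
= Monday
~$ chron anchor d→1729-01-05
= 1729-01-05
~$ boxtree carryto s→/todo d→/bihestop/socupli
= ok


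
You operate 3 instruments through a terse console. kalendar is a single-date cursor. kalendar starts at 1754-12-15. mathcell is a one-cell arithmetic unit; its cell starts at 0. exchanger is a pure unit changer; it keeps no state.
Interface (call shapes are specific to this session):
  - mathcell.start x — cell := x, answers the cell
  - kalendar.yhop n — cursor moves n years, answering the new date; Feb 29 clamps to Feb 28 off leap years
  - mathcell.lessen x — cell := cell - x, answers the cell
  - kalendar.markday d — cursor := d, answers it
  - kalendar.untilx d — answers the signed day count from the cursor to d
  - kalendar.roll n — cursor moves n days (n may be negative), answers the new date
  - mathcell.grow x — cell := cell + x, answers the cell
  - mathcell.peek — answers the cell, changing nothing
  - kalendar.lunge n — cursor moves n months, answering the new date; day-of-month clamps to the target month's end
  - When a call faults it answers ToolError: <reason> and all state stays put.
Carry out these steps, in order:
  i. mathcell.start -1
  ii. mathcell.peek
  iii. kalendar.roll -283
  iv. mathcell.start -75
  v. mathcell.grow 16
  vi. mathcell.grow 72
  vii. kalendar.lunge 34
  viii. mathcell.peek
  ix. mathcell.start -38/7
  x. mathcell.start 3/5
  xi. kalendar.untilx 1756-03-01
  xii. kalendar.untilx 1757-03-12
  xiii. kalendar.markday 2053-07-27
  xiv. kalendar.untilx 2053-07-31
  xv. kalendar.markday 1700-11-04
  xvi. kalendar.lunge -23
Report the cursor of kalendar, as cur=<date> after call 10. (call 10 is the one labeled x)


Answer: cur=1757-01-07

Derivation:
Invoking mathcell.start passing x: -1, and see -1.
I use mathcell.peek(), yielding -1.
Next I call kalendar.roll passing n: -283, → 1754-03-07.
I use mathcell.start passing x: -75: -75.
Then mathcell.grow passing x: 16, and get -59.
I try mathcell.grow passing x: 72: 13.
I use kalendar.lunge passing n: 34, and see 1757-01-07.
Now I run mathcell.peek(), giving 13.
Now I run mathcell.start passing x: -38/7, and get -38/7.
I invoke mathcell.start passing x: 3/5, and get 3/5.
I use kalendar.untilx passing d: 1756-03-01, and observe -312.
I use kalendar.untilx passing d: 1757-03-12, yielding 64.
I call kalendar.markday passing d: 2053-07-27, yielding 2053-07-27.
I call kalendar.untilx passing d: 2053-07-31, and see 4.
Invoking kalendar.markday passing d: 1700-11-04, which returns 1700-11-04.
Using kalendar.lunge passing n: -23, and see 1698-12-04.


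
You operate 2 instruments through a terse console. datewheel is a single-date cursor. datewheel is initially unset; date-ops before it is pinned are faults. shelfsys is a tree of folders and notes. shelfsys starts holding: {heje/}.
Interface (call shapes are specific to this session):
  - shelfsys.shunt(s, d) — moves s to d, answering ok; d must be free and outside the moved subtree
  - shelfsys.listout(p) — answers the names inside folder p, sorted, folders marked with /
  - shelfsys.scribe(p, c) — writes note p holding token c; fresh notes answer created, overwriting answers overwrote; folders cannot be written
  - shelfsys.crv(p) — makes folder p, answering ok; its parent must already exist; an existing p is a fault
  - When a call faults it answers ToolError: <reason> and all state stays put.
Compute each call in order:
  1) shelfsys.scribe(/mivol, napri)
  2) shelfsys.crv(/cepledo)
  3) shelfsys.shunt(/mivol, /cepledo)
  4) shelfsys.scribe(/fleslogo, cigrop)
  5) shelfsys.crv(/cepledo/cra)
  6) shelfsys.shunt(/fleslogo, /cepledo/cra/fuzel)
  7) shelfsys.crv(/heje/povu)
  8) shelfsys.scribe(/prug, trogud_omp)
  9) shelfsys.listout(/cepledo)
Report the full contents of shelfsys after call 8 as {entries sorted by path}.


Answer: {cepledo/, cepledo/cra/, cepledo/cra/fuzel=cigrop, heje/, heje/povu/, mivol=napri, prug=trogud_omp}

Derivation:
I run scribe with p='/mivol', c='napri', — result: created.
I use crv with p='/cepledo', — result: ok.
I use shunt with s='/mivol', d='/cepledo', giving ToolError: exists.
I try scribe with p='/fleslogo', c='cigrop', yielding created.
I invoke crv with p='/cepledo/cra', giving ok.
Now I run shunt with s='/fleslogo', d='/cepledo/cra/fuzel', giving ok.
Then crv with p='/heje/povu', yielding ok.
Using scribe with p='/prug', c='trogud_omp', → created.
Using listout with p='/cepledo', giving [cra/].


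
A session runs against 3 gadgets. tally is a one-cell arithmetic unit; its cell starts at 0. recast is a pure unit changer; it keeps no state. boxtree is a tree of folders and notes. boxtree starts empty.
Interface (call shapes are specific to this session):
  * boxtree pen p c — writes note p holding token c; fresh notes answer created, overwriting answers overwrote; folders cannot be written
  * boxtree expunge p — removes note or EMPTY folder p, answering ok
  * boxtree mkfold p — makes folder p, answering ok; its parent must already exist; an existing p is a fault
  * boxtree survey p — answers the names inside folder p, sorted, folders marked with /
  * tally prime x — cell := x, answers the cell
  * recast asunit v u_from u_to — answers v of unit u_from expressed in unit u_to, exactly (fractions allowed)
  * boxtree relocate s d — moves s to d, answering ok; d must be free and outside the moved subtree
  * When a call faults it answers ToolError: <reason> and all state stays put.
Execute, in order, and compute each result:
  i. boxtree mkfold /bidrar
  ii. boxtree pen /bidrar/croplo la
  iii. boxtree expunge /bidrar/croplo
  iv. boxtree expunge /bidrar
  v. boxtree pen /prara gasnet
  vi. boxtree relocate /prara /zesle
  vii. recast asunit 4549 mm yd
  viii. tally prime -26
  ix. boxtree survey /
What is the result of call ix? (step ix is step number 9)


Answer: [zesle]

Derivation:
[in] boxtree mkfold /bidrar
:: ok
[in] boxtree pen /bidrar/croplo la
:: created
[in] boxtree expunge /bidrar/croplo
:: ok
[in] boxtree expunge /bidrar
:: ok
[in] boxtree pen /prara gasnet
:: created
[in] boxtree relocate /prara /zesle
:: ok
[in] recast asunit 4549 mm yd
:: 22745/4572
[in] tally prime -26
:: -26
[in] boxtree survey /
:: [zesle]


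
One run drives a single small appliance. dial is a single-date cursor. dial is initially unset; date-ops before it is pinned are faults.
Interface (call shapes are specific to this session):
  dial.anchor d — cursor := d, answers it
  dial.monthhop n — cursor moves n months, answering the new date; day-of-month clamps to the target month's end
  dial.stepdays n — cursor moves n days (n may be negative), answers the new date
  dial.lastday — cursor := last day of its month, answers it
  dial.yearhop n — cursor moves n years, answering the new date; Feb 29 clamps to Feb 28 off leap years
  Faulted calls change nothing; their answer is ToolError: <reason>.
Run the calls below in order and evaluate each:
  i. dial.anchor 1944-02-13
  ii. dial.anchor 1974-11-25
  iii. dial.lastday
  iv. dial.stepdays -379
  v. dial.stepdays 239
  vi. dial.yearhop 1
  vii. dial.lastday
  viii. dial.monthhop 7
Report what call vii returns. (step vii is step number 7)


Answer: 1975-07-31

Derivation:
Do: dial.anchor[d=1944-02-13]
See: 1944-02-13
Do: dial.anchor[d=1974-11-25]
See: 1974-11-25
Do: dial.lastday[]
See: 1974-11-30
Do: dial.stepdays[n=-379]
See: 1973-11-16
Do: dial.stepdays[n=239]
See: 1974-07-13
Do: dial.yearhop[n=1]
See: 1975-07-13
Do: dial.lastday[]
See: 1975-07-31
Do: dial.monthhop[n=7]
See: 1976-02-29


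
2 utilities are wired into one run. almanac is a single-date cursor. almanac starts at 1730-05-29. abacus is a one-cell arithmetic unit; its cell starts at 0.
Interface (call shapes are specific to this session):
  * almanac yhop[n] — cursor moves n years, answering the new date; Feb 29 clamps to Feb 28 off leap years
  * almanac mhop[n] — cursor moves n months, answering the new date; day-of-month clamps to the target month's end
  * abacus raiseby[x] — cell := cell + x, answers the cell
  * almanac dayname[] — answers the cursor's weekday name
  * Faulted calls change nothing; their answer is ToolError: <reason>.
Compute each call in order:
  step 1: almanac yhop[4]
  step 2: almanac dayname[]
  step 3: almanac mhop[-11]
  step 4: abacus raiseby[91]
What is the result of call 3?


;; 1. almanac yhop(n→4) ~> 1734-05-29
;; 2. almanac dayname() ~> Saturday
;; 3. almanac mhop(n→-11) ~> 1733-06-29
;; 4. abacus raiseby(x→91) ~> 91

Answer: 1733-06-29


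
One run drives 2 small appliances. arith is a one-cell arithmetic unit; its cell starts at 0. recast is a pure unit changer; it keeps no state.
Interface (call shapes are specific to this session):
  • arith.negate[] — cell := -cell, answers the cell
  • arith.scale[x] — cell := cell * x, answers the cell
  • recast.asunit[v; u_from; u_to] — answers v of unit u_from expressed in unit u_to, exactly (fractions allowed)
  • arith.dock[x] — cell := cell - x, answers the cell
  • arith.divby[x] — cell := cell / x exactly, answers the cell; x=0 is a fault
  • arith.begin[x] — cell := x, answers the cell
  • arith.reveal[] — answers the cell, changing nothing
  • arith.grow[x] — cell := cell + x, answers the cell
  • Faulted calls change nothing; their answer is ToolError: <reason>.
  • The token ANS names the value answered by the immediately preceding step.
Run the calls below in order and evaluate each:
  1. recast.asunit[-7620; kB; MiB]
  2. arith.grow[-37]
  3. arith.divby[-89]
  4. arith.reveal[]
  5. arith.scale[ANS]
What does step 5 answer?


Using recast.asunit on v: -7620, u_from: kB, u_to: MiB, yielding -238125/32768.
I call arith.grow on x: -37, giving -37.
Next I call arith.divby on x: -89: 37/89.
I try arith.reveal(), and get 37/89.
I call arith.scale on x: ANS, giving 1369/7921.

Answer: 1369/7921


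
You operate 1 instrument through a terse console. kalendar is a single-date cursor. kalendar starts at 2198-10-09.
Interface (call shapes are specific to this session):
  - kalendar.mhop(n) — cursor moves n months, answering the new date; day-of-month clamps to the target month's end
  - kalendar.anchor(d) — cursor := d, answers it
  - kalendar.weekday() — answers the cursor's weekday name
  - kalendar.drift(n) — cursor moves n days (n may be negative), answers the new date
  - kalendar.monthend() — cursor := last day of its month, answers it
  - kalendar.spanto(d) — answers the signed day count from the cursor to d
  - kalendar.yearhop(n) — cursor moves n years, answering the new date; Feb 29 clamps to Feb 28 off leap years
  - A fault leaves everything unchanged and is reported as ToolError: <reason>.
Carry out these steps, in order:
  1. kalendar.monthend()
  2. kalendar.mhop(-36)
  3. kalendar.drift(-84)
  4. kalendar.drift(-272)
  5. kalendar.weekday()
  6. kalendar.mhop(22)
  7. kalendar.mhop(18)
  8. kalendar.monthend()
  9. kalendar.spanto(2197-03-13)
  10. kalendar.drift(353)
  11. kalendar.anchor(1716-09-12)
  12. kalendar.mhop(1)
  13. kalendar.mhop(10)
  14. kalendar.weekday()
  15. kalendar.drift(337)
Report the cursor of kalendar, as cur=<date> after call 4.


I invoke kalendar.monthend(), and get 2198-10-31.
Invoking kalendar.mhop on n='-36', yielding 2195-10-31.
Invoking kalendar.drift on n='-84', and get 2195-08-08.
I invoke kalendar.drift on n='-272', and get 2194-11-09.
I run kalendar.weekday, — result: Sunday.
Now I run kalendar.mhop on n='22', → 2196-09-09.
I try kalendar.mhop on n='18', and see 2198-03-09.
Then kalendar.monthend, and see 2198-03-31.
I invoke kalendar.spanto on d='2197-03-13', and get -383.
I try kalendar.drift on n='353', and observe 2199-03-19.
Using kalendar.anchor on d='1716-09-12', and get 1716-09-12.
I call kalendar.mhop on n='1', and get 1716-10-12.
I try kalendar.mhop on n='10', and see 1717-08-12.
Using kalendar.weekday, — result: Thursday.
I use kalendar.drift on n='337', and see 1718-07-15.

Answer: cur=2194-11-09
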